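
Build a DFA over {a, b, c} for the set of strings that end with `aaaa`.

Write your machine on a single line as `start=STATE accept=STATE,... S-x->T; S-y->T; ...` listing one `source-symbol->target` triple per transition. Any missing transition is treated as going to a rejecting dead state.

Remember how much of `aaaa` the current input suffix matches. State s0 means no match yet; s1 means the last symbol is `a`; s2 means the last 2 symbols are `aa`; s3 means the last 3 symbols are `aaa`; s4 means the last 4 symbols are `aaaa`. Only s4 accepts. On a mismatch, fall back to the longest proper suffix that is still a prefix of `aaaa`.
With 5 states:
        a   b   c  
>  s0   s1  s0  s0 
   s1   s2  s0  s0 
   s2   s3  s0  s0 
   s3   s4  s0  s0 
 * s4   s4  s0  s0 
(> = start, * = accepting)

start=s0; accept=s4; s0-a->s1; s0-b->s0; s0-c->s0; s1-a->s2; s1-b->s0; s1-c->s0; s2-a->s3; s2-b->s0; s2-c->s0; s3-a->s4; s3-b->s0; s3-c->s0; s4-a->s4; s4-b->s0; s4-c->s0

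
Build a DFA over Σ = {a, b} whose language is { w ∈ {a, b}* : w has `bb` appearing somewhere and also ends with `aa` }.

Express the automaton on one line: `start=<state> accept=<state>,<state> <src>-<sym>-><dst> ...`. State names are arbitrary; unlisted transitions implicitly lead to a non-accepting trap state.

start=q0 accept=q6 q0-a->q1 q0-b->q2 q1-a->q3 q1-b->q2 q2-a->q1 q2-b->q4 q3-a->q3 q3-b->q2 q4-a->q5 q4-b->q4 q5-a->q6 q5-b->q4 q6-a->q6 q6-b->q4

Build one automaton per condition and run them in lockstep. The first has 3 states tracking whether and how much of `bb` has been seen; the second has 3 states tracking how much of the suffix `aa` has currently been matched. A product state is a pair (one from each), accepting exactly when both do.
With 7 states:
        a   b  
>  q0   q1  q2 
   q1   q3  q2 
   q2   q1  q4 
   q3   q3  q2 
   q4   q5  q4 
   q5   q6  q4 
 * q6   q6  q4 
(> = start, * = accepting)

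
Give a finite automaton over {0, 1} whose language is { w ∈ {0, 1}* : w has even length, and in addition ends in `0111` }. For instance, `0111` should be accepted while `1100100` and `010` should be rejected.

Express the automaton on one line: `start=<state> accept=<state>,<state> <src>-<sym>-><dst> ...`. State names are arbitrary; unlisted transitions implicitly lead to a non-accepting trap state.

start=S0 accept=S5 S0-0->S1 S0-1->S2 S1-0->S0 S1-1->S3 S2-0->S0 S2-1->S0 S3-0->S1 S3-1->S4 S4-0->S0 S4-1->S5 S5-0->S1 S5-1->S2

Handle the two conditions separately and then intersect. One (2 states) tracks the input length modulo 2; the other (5 states) tracks how much of the suffix `0111` has currently been matched. Each combined state is a pair, one component from each; accept when both components accept. After merging equivalent states the machine shrinks.
        0   1  
>  S0   S1  S2 
   S1   S0  S3 
   S2   S0  S0 
   S3   S1  S4 
   S4   S0  S5 
 * S5   S1  S2 
(> = start, * = accepting)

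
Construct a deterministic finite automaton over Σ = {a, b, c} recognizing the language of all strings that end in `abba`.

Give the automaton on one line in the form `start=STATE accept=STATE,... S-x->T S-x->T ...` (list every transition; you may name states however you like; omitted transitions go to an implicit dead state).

start=q0 accept=q4 q0-a->q1 q0-b->q0 q0-c->q0 q1-a->q1 q1-b->q2 q1-c->q0 q2-a->q1 q2-b->q3 q2-c->q0 q3-a->q4 q3-b->q0 q3-c->q0 q4-a->q1 q4-b->q2 q4-c->q0

Let each state record the length of the longest suffix of the input read so far that is also a prefix of `abba`. q1 means the last symbol is `a`; q2 means the last 2 symbols are `ab`; q3 means the last 3 symbols are `abb`; q4 means the last 4 symbols are `abba`. Accept only at q4, where the string currently ends in `abba`.
With 5 states:
        a   b   c  
>  q0   q1  q0  q0 
   q1   q1  q2  q0 
   q2   q1  q3  q0 
   q3   q4  q0  q0 
 * q4   q1  q2  q0 
(> = start, * = accepting)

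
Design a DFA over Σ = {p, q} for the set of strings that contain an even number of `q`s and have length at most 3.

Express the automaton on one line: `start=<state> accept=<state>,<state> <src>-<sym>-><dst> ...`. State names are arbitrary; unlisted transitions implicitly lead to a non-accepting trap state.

Run two small machines in parallel and take their product. One (2 states) tracks the count of `q`s modulo 2; the other (5 states) tracks the input length, saturating at 4. Each combined state is a pair, one component from each; accept when both components accept.
A 9-state machine:
        p   q  
>* S0   S1  S2 
 * S1   S3  S4 
   S2   S4  S3 
 * S3   S5  S6 
   S4   S6  S5 
 * S5   S7  S8 
   S6   S8  S7 
   S7   S7  S8 
   S8   S8  S7 
(> = start, * = accepting)

start=S0 accept=S0,S1,S3,S5 S0-p->S1 S0-q->S2 S1-p->S3 S1-q->S4 S2-p->S4 S2-q->S3 S3-p->S5 S3-q->S6 S4-p->S6 S4-q->S5 S5-p->S7 S5-q->S8 S6-p->S8 S6-q->S7 S7-p->S7 S7-q->S8 S8-p->S8 S8-q->S7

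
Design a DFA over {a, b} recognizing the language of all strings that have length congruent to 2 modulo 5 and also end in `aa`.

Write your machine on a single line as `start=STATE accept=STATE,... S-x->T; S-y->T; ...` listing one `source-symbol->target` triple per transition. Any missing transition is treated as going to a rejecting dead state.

start=S0; accept=S3; S0-a->S1; S0-b->S2; S1-a->S3; S1-b->S4; S2-a->S4; S2-b->S4; S3-a->S5; S3-b->S5; S4-a->S5; S4-b->S5; S5-a->S6; S5-b->S6; S6-a->S0; S6-b->S0

Handle the two conditions separately and then intersect. One (5 states) tracks the input length modulo 5; the other (3 states) tracks how much of the suffix `aa` has currently been matched. Each combined state is a pair, one component from each; accept when both components accept. Minimizing collapses redundant product states.
A 7-state machine:
        a   b  
>  S0   S1  S2 
   S1   S3  S4 
   S2   S4  S4 
 * S3   S5  S5 
   S4   S5  S5 
   S5   S6  S6 
   S6   S0  S0 
(> = start, * = accepting)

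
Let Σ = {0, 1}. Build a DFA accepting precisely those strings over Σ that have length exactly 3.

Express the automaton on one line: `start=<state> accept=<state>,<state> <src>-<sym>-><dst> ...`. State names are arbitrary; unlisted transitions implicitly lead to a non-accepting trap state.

Count input length up to 4: every symbol moves from S0 toward S4, which means 'more than 3' and absorbs. Accept from {S3}.
A 5-state machine:
        0   1  
>  S0   S1  S1 
   S1   S2  S2 
   S2   S3  S3 
 * S3   S4  S4 
   S4   S4  S4 
(> = start, * = accepting)

start=S0 accept=S3 S0-0->S1 S0-1->S1 S1-0->S2 S1-1->S2 S2-0->S3 S2-1->S3 S3-0->S4 S3-1->S4 S4-0->S4 S4-1->S4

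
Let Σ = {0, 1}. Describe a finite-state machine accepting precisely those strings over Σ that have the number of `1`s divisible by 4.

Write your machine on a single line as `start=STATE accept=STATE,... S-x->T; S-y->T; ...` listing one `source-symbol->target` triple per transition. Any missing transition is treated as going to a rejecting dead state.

Keep the running count of `1`s modulo 4: each `1` advances along the cycle A → B → C → D → A while other symbols loop. Accept at A.
       0  1 
>* A   A  B 
   B   B  C 
   C   C  D 
   D   D  A 
(> = start, * = accepting)

start=A; accept=A; A-0->A; A-1->B; B-0->B; B-1->C; C-0->C; C-1->D; D-0->D; D-1->A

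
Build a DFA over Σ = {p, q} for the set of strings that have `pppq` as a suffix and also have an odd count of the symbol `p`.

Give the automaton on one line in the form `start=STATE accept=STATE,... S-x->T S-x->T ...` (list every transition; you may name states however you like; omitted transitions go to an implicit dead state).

Handle the two conditions separately and then intersect. One (5 states) tracks how much of the suffix `pppq` has currently been matched; the other (2 states) tracks the count of `p`s modulo 2. Each combined state is a pair, one component from each; accept when both components accept. Equivalent product states are then merged.
        p   q  
>  S0   S1  S0 
   S1   S2  S3 
   S2   S4  S0 
   S3   S0  S3 
   S4   S2  S5 
 * S5   S0  S3 
(> = start, * = accepting)

start=S0 accept=S5 S0-p->S1 S0-q->S0 S1-p->S2 S1-q->S3 S2-p->S4 S2-q->S0 S3-p->S0 S3-q->S3 S4-p->S2 S4-q->S5 S5-p->S0 S5-q->S3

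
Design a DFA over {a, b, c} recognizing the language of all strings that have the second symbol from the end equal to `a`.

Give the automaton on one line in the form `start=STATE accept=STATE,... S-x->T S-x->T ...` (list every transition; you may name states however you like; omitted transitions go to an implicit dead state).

Because acceptance depends on a position counted from the end, the machine has to buffer the most recent 2 symbols. Make each state the string of the last up-to-2 symbols read; on input `x` shift the window left and append `x`. Accept when the buffered window has length 2 and begins with `a`.
          a    b    c  
>  S0     S1   S2   S3 
   S1     S4   S5   S6 
   S2     S7   S8   S9 
   S3    S10  S11  S12 
 * S4     S4   S5   S6 
 * S5     S7   S8   S9 
 * S6    S10  S11  S12 
   S7     S4   S5   S6 
   S8     S7   S8   S9 
   S9    S10  S11  S12 
   S10    S4   S5   S6 
   S11    S7   S8   S9 
   S12   S10  S11  S12 
(> = start, * = accepting)

start=S0 accept=S4,S5,S6 S0-a->S1 S0-b->S2 S0-c->S3 S1-a->S4 S1-b->S5 S1-c->S6 S2-a->S7 S2-b->S8 S2-c->S9 S3-a->S10 S3-b->S11 S3-c->S12 S4-a->S4 S4-b->S5 S4-c->S6 S5-a->S7 S5-b->S8 S5-c->S9 S6-a->S10 S6-b->S11 S6-c->S12 S7-a->S4 S7-b->S5 S7-c->S6 S8-a->S7 S8-b->S8 S8-c->S9 S9-a->S10 S9-b->S11 S9-c->S12 S10-a->S4 S10-b->S5 S10-c->S6 S11-a->S7 S11-b->S8 S11-c->S9 S12-a->S10 S12-b->S11 S12-c->S12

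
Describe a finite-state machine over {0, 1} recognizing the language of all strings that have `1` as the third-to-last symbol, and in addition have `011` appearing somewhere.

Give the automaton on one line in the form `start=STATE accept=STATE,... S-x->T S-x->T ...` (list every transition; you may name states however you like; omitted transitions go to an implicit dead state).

start=S0 accept=S4,S5,S6,S7 S0-0->S1 S0-1->S0 S1-0->S1 S1-1->S2 S2-0->S1 S2-1->S3 S3-0->S4 S3-1->S5 S4-0->S6 S4-1->S7 S5-0->S4 S5-1->S5 S6-0->S8 S6-1->S9 S7-0->S10 S7-1->S3 S8-0->S8 S8-1->S9 S9-0->S10 S9-1->S3 S10-0->S6 S10-1->S7

Run two small machines in parallel and take their product. The first has 15 states tracking the last 3 symbols read; the second has 4 states tracking whether and how much of `011` has been seen. A product state is a pair (one from each), accepting exactly when both do. After merging equivalent states the machine shrinks.
11 states suffice.
          0    1  
>  S0     S1   S0 
   S1     S1   S2 
   S2     S1   S3 
   S3     S4   S5 
 * S4     S6   S7 
 * S5     S4   S5 
 * S6     S8   S9 
 * S7    S10   S3 
   S8     S8   S9 
   S9    S10   S3 
   S10    S6   S7 
(> = start, * = accepting)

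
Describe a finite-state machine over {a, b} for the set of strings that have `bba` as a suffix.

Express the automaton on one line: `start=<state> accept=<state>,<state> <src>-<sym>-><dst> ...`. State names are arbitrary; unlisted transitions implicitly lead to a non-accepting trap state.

start=S0 accept=S3 S0-a->S0 S0-b->S1 S1-a->S0 S1-b->S2 S2-a->S3 S2-b->S2 S3-a->S0 S3-b->S1

Let each state record the length of the longest suffix of the input read so far that is also a prefix of `bba`. S1 means the last symbol is `b`; S2 means the last 2 symbols are `bb`; S3 means the last 3 symbols are `bba`. Accept only at S3, where the string currently ends in `bba`.
A 4-state machine:
        a   b  
>  S0   S0  S1 
   S1   S0  S2 
   S2   S3  S2 
 * S3   S0  S1 
(> = start, * = accepting)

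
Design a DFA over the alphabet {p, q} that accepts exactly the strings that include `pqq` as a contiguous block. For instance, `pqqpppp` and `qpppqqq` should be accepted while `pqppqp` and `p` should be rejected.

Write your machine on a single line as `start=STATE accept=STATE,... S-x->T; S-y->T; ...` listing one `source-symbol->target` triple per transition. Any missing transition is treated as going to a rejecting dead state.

States s0..s2 record the length of the longest prefix of `pqq` that matches the current input suffix. Reaching s3 means `pqq` has been seen, and we stay there forever. Accept from s3.
        p   q  
>  s0   s1  s0 
   s1   s1  s2 
   s2   s1  s3 
 * s3   s3  s3 
(> = start, * = accepting)

start=s0; accept=s3; s0-p->s1; s0-q->s0; s1-p->s1; s1-q->s2; s2-p->s1; s2-q->s3; s3-p->s3; s3-q->s3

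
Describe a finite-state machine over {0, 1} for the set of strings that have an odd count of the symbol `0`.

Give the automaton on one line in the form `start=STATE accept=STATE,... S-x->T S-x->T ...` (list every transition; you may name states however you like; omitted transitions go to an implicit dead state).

Keep the running count of `0`s modulo 2: each `0` advances along the cycle A → B → A while other symbols loop. Accept at B.
       0  1 
>  A   B  A 
 * B   A  B 
(> = start, * = accepting)

start=A accept=B A-0->B A-1->A B-0->A B-1->B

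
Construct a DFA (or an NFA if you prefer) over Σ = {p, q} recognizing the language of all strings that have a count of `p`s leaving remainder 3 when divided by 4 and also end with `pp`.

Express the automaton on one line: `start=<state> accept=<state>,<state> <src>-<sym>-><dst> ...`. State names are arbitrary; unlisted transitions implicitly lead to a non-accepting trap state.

start=A accept=D A-p->B A-q->A B-p->C B-q->B C-p->D C-q->E D-p->A D-q->F E-p->F E-q->E F-p->A F-q->F

Handle the two conditions separately and then intersect. The first has 4 states tracking the count of `p`s modulo 4; the second has 3 states tracking how much of the suffix `pp` has currently been matched. A product state is a pair (one from each), accepting exactly when both do. Minimizing collapses redundant product states.
With 6 states:
       p  q 
>  A   B  A 
   B   C  B 
   C   D  E 
 * D   A  F 
   E   F  E 
   F   A  F 
(> = start, * = accepting)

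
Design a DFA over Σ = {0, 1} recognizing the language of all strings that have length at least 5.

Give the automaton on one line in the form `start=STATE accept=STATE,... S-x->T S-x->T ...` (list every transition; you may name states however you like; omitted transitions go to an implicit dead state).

start=s0 accept=s5,s6 s0-0->s1 s0-1->s1 s1-0->s2 s1-1->s2 s2-0->s3 s2-1->s3 s3-0->s4 s3-1->s4 s4-0->s5 s4-1->s5 s5-0->s6 s5-1->s6 s6-0->s6 s6-1->s6

We only need to distinguish lengths 0, 1, …, 5, and '>5'. Chain s0 → s1 → s2 → s3 → s4 → s5 → s6 on every symbol, with s6 looping. Accepting states: {s5, s6}.
A 7-state machine:
        0   1  
>  s0   s1  s1 
   s1   s2  s2 
   s2   s3  s3 
   s3   s4  s4 
   s4   s5  s5 
 * s5   s6  s6 
 * s6   s6  s6 
(> = start, * = accepting)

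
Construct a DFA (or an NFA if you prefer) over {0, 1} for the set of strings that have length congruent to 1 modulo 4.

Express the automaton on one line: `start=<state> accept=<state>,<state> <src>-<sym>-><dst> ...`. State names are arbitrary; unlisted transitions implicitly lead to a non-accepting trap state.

Only the length mod 4 matters, so use a 4-cycle: from any state, every input symbol moves to the next state, wrapping q3 back to q0. Mark q1 accepting.
With 4 states:
        0   1  
>  q0   q1  q1 
 * q1   q2  q2 
   q2   q3  q3 
   q3   q0  q0 
(> = start, * = accepting)

start=q0 accept=q1 q0-0->q1 q0-1->q1 q1-0->q2 q1-1->q2 q2-0->q3 q2-1->q3 q3-0->q0 q3-1->q0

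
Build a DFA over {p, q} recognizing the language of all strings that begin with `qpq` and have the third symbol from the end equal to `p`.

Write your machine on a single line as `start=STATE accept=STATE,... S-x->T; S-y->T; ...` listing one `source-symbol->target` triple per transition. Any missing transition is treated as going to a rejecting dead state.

Build one automaton per condition and run them in lockstep. The first has 5 states tracking whether the input so far still matches the prefix `qpq`; the second has 15 states tracking the last 3 symbols read. A product state is a pair (one from each), accepting exactly when both do. Equivalent product states are then merged.
A 12-state machine:
          p    q  
>  S0     S1   S2 
   S1     S1   S1 
   S2     S3   S1 
   S3     S1   S4 
   S4     S5   S6 
 * S5     S7   S4 
 * S6     S8   S9 
   S7    S10  S11 
   S8     S7   S4 
   S9     S8   S9 
 * S10   S10  S11 
 * S11    S5   S6 
(> = start, * = accepting)

start=S0; accept=S5,S6,S10,S11; S0-p->S1; S0-q->S2; S1-p->S1; S1-q->S1; S2-p->S3; S2-q->S1; S3-p->S1; S3-q->S4; S4-p->S5; S4-q->S6; S5-p->S7; S5-q->S4; S6-p->S8; S6-q->S9; S7-p->S10; S7-q->S11; S8-p->S7; S8-q->S4; S9-p->S8; S9-q->S9; S10-p->S10; S10-q->S11; S11-p->S5; S11-q->S6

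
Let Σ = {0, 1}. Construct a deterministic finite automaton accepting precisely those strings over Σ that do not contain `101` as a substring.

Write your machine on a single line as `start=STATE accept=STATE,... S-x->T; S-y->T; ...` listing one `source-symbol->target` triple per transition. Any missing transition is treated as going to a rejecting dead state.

Track partial matches of the forbidden pattern `101`. State D is a dead state reached once `101` has occurred; every other state accepts. A means no part of `101` is currently matched.
       0  1 
>* A   A  B 
 * B   C  B 
 * C   A  D 
   D   D  D 
(> = start, * = accepting)

start=A; accept=A,B,C; A-0->A; A-1->B; B-0->C; B-1->B; C-0->A; C-1->D; D-0->D; D-1->D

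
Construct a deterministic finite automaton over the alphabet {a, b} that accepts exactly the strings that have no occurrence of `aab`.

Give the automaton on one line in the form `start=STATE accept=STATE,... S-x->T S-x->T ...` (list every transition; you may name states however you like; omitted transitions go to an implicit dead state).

start=s0 accept=s0,s1,s2 s0-a->s1 s0-b->s0 s1-a->s2 s1-b->s0 s2-a->s2 s2-b->s3 s3-a->s3 s3-b->s3

Track partial matches of the forbidden pattern `aab`. State s3 is a dead state reached once `aab` has occurred; every other state accepts. s0 means no part of `aab` is currently matched.
A 4-state machine:
        a   b  
>* s0   s1  s0 
 * s1   s2  s0 
 * s2   s2  s3 
   s3   s3  s3 
(> = start, * = accepting)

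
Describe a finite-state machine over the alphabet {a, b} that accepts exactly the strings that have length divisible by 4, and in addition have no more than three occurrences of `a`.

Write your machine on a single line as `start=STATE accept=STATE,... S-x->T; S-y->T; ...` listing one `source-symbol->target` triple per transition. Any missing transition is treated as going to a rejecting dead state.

Build one automaton per condition and run them in lockstep. The first has 4 states tracking the input length modulo 4; the second has 5 states tracking the count of `a`s, saturating at 4. A product state is a pair (one from each), accepting exactly when both do. After merging equivalent states the machine shrinks.
          a    b  
>* s0     s1   s2 
   s1     s3   s4 
   s2     s4   s5 
   s3     s6   s7 
   s4     s7   s8 
   s5     s8   s9 
   s6    s10  s11 
   s7    s11  s12 
   s8    s12  s13 
   s9    s13   s0 
   s10   s10  s10 
 * s11   s10  s14 
 * s12   s14  s15 
 * s13   s15   s1 
   s14   s10  s16 
   s15   s16   s3 
   s16   s10   s6 
(> = start, * = accepting)

start=s0; accept=s0,s11,s12,s13; s0-a->s1; s0-b->s2; s1-a->s3; s1-b->s4; s2-a->s4; s2-b->s5; s3-a->s6; s3-b->s7; s4-a->s7; s4-b->s8; s5-a->s8; s5-b->s9; s6-a->s10; s6-b->s11; s7-a->s11; s7-b->s12; s8-a->s12; s8-b->s13; s9-a->s13; s9-b->s0; s10-a->s10; s10-b->s10; s11-a->s10; s11-b->s14; s12-a->s14; s12-b->s15; s13-a->s15; s13-b->s1; s14-a->s10; s14-b->s16; s15-a->s16; s15-b->s3; s16-a->s10; s16-b->s6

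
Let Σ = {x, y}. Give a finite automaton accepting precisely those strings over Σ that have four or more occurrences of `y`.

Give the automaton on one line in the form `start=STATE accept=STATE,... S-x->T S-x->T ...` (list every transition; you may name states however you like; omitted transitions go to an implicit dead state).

start=q0 accept=q4,q5 q0-x->q0 q0-y->q1 q1-x->q1 q1-y->q2 q2-x->q2 q2-y->q3 q3-x->q3 q3-y->q4 q4-x->q4 q4-y->q5 q5-x->q5 q5-y->q5

Count `y`s, saturating at 5: states q0 through q4 mean 0 through 4 `y`s seen; q5 means more than 4. Each `y` increments (capped at q5); other symbols loop. Accept from {q4, q5}.
A 6-state machine:
        x   y  
>  q0   q0  q1 
   q1   q1  q2 
   q2   q2  q3 
   q3   q3  q4 
 * q4   q4  q5 
 * q5   q5  q5 
(> = start, * = accepting)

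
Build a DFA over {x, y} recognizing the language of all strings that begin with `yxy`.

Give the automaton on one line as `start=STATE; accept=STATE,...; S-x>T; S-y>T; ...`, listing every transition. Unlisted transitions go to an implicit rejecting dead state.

start=q0; accept=q3; q0-x>q4; q0-y>q1; q1-x>q2; q1-y>q4; q2-x>q4; q2-y>q3; q3-x>q3; q3-y>q3; q4-x>q4; q4-y>q4

Check the first 3 symbols one by one: q0 through q2 record how many have matched `yxy` so far; any wrong symbol goes to the dead state q4. After all 3 match we enter the accepting sink q3.
A 5-state machine:
        x   y  
>  q0   q4  q1 
   q1   q2  q4 
   q2   q4  q3 
 * q3   q3  q3 
   q4   q4  q4 
(> = start, * = accepting)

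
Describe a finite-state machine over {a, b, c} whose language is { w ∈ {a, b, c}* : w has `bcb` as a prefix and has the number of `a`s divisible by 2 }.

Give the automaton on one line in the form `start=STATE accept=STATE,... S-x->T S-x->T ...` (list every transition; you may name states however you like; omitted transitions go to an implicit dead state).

Handle the two conditions separately and then intersect. One (5 states) tracks whether the input so far still matches the prefix `bcb`; the other (2 states) tracks the count of `a`s modulo 2. Each combined state is a pair, one component from each; accept when both components accept.
7 states suffice.
        a   b   c  
>  s0   s1  s2  s3 
   s1   s3  s1  s1 
   s2   s1  s3  s4 
   s3   s1  s3  s3 
   s4   s1  s5  s3 
 * s5   s6  s5  s5 
   s6   s5  s6  s6 
(> = start, * = accepting)

start=s0 accept=s5 s0-a->s1 s0-b->s2 s0-c->s3 s1-a->s3 s1-b->s1 s1-c->s1 s2-a->s1 s2-b->s3 s2-c->s4 s3-a->s1 s3-b->s3 s3-c->s3 s4-a->s1 s4-b->s5 s4-c->s3 s5-a->s6 s5-b->s5 s5-c->s5 s6-a->s5 s6-b->s6 s6-c->s6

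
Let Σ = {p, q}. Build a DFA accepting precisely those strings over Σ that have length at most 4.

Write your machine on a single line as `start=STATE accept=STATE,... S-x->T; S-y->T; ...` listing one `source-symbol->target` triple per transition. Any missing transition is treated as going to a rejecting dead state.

start=S0; accept=S0,S1,S2,S3,S4; S0-p->S1; S0-q->S1; S1-p->S2; S1-q->S2; S2-p->S3; S2-q->S3; S3-p->S4; S3-q->S4; S4-p->S5; S4-q->S5; S5-p->S5; S5-q->S5

Count input length up to 5: every symbol moves from S0 toward S5, which means 'more than 4' and absorbs. Accept from {S0, S1, S2, S3, S4}.
6 states suffice.
        p   q  
>* S0   S1  S1 
 * S1   S2  S2 
 * S2   S3  S3 
 * S3   S4  S4 
 * S4   S5  S5 
   S5   S5  S5 
(> = start, * = accepting)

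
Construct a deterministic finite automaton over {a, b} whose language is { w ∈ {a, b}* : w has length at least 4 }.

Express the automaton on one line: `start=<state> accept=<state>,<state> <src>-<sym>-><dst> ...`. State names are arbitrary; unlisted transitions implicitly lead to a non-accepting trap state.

start=q0 accept=q4,q5 q0-a->q1 q0-b->q1 q1-a->q2 q1-b->q2 q2-a->q3 q2-b->q3 q3-a->q4 q3-b->q4 q4-a->q5 q4-b->q5 q5-a->q5 q5-b->q5

Count input length up to 5: every symbol moves from q0 toward q5, which means 'more than 4' and absorbs. Accept from {q4, q5}.
A 6-state machine:
        a   b  
>  q0   q1  q1 
   q1   q2  q2 
   q2   q3  q3 
   q3   q4  q4 
 * q4   q5  q5 
 * q5   q5  q5 
(> = start, * = accepting)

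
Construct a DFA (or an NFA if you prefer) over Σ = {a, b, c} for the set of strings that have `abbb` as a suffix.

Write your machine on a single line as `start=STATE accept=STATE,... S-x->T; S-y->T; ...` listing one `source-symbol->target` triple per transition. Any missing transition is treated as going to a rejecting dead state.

start=q0; accept=q4; q0-a->q1; q0-b->q0; q0-c->q0; q1-a->q1; q1-b->q2; q1-c->q0; q2-a->q1; q2-b->q3; q2-c->q0; q3-a->q1; q3-b->q4; q3-c->q0; q4-a->q1; q4-b->q0; q4-c->q0

Let each state record the length of the longest suffix of the input read so far that is also a prefix of `abbb`. q1 means the last symbol is `a`; q2 means the last 2 symbols are `ab`; q3 means the last 3 symbols are `abb`; q4 means the last 4 symbols are `abbb`. Accept only at q4, where the string currently ends in `abbb`.
        a   b   c  
>  q0   q1  q0  q0 
   q1   q1  q2  q0 
   q2   q1  q3  q0 
   q3   q1  q4  q0 
 * q4   q1  q0  q0 
(> = start, * = accepting)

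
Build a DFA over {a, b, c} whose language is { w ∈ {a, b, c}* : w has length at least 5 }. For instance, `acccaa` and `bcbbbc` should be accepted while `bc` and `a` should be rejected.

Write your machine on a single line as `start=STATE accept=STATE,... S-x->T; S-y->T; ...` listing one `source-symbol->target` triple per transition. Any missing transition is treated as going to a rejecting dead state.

We only need to distinguish lengths 0, 1, …, 5, and '>5'. Chain q0 → q1 → q2 → q3 → q4 → q5 → q6 on every symbol, with q6 looping. Accepting states: {q5, q6}.
        a   b   c  
>  q0   q1  q1  q1 
   q1   q2  q2  q2 
   q2   q3  q3  q3 
   q3   q4  q4  q4 
   q4   q5  q5  q5 
 * q5   q6  q6  q6 
 * q6   q6  q6  q6 
(> = start, * = accepting)

start=q0; accept=q5,q6; q0-a->q1; q0-b->q1; q0-c->q1; q1-a->q2; q1-b->q2; q1-c->q2; q2-a->q3; q2-b->q3; q2-c->q3; q3-a->q4; q3-b->q4; q3-c->q4; q4-a->q5; q4-b->q5; q4-c->q5; q5-a->q6; q5-b->q6; q5-c->q6; q6-a->q6; q6-b->q6; q6-c->q6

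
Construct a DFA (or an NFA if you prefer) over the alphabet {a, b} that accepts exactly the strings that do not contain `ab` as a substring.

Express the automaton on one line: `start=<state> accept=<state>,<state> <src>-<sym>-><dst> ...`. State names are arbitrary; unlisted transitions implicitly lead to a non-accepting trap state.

Track partial matches of the forbidden pattern `ab`. State s2 is a dead state reached once `ab` has occurred; every other state accepts. s0 means no part of `ab` is currently matched.
3 states suffice.
        a   b  
>* s0   s1  s0 
 * s1   s1  s2 
   s2   s2  s2 
(> = start, * = accepting)

start=s0 accept=s0,s1 s0-a->s1 s0-b->s0 s1-a->s1 s1-b->s2 s2-a->s2 s2-b->s2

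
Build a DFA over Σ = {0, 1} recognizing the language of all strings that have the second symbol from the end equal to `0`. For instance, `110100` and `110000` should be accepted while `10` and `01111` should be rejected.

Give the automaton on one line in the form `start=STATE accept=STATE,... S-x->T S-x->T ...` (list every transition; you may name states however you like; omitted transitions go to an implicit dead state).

start=s0 accept=s3,s4 s0-0->s1 s0-1->s2 s1-0->s3 s1-1->s4 s2-0->s5 s2-1->s6 s3-0->s3 s3-1->s4 s4-0->s5 s4-1->s6 s5-0->s3 s5-1->s4 s6-0->s5 s6-1->s6

Because acceptance depends on a position counted from the end, the machine has to buffer the most recent 2 symbols. Make each state the string of the last up-to-2 symbols read; on input `x` shift the window left and append `x`. Accept when the buffered window has length 2 and begins with `0`.
7 states suffice.
        0   1  
>  s0   s1  s2 
   s1   s3  s4 
   s2   s5  s6 
 * s3   s3  s4 
 * s4   s5  s6 
   s5   s3  s4 
   s6   s5  s6 
(> = start, * = accepting)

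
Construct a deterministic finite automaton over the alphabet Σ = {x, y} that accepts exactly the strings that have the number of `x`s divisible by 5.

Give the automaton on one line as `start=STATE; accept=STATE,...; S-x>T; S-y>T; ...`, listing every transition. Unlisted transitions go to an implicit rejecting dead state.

start=S0; accept=S0; S0-x>S1; S0-y>S0; S1-x>S2; S1-y>S1; S2-x>S3; S2-y>S2; S3-x>S4; S3-y>S3; S4-x>S0; S4-y>S4

The only thing that matters is how many `x`s have appeared, reduced mod 5. Use one state per residue: S0 for 0, …, S4 for 4. Reading `x` moves to the next residue; anything else stays put. S0 is accepting.
5 states suffice.
        x   y  
>* S0   S1  S0 
   S1   S2  S1 
   S2   S3  S2 
   S3   S4  S3 
   S4   S0  S4 
(> = start, * = accepting)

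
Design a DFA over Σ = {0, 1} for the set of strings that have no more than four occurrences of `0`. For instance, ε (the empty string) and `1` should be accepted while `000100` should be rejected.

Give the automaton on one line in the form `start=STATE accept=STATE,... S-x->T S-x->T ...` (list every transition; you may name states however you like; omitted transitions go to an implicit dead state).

Count `0`s, saturating at 5: states q0 through q4 mean 0 through 4 `0`s seen; q5 means more than 4. Each `0` increments (capped at q5); other symbols loop. Accept from {q0, q1, q2, q3, q4}.
6 states suffice.
        0   1  
>* q0   q1  q0 
 * q1   q2  q1 
 * q2   q3  q2 
 * q3   q4  q3 
 * q4   q5  q4 
   q5   q5  q5 
(> = start, * = accepting)

start=q0 accept=q0,q1,q2,q3,q4 q0-0->q1 q0-1->q0 q1-0->q2 q1-1->q1 q2-0->q3 q2-1->q2 q3-0->q4 q3-1->q3 q4-0->q5 q4-1->q4 q5-0->q5 q5-1->q5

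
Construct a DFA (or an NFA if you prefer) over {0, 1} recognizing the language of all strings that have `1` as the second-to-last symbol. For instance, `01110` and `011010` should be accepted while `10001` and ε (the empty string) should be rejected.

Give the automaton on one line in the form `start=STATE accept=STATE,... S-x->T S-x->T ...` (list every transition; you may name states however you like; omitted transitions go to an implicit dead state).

start=s0 accept=s5,s6 s0-0->s1 s0-1->s2 s1-0->s3 s1-1->s4 s2-0->s5 s2-1->s6 s3-0->s3 s3-1->s4 s4-0->s5 s4-1->s6 s5-0->s3 s5-1->s4 s6-0->s5 s6-1->s6

Because acceptance depends on a position counted from the end, the machine has to buffer the most recent 2 symbols. Make each state the string of the last up-to-2 symbols read; on input `x` shift the window left and append `x`. Accept when the buffered window has length 2 and begins with `1`.
With 7 states:
        0   1  
>  s0   s1  s2 
   s1   s3  s4 
   s2   s5  s6 
   s3   s3  s4 
   s4   s5  s6 
 * s5   s3  s4 
 * s6   s5  s6 
(> = start, * = accepting)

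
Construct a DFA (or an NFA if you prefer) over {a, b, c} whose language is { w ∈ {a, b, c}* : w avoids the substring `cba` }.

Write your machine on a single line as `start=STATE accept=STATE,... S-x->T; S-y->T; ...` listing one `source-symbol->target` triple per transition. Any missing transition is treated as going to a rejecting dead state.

This is the complement of 'contains `cba`'. Use the same substring-matching states — S0 through S3 holding how much of `cba` has just been matched — but flip the accepting set: everything except the trap S3 accepts.
A 4-state machine:
        a   b   c  
>* S0   S0  S0  S1 
 * S1   S0  S2  S1 
 * S2   S3  S0  S1 
   S3   S3  S3  S3 
(> = start, * = accepting)

start=S0; accept=S0,S1,S2; S0-a->S0; S0-b->S0; S0-c->S1; S1-a->S0; S1-b->S2; S1-c->S1; S2-a->S3; S2-b->S0; S2-c->S1; S3-a->S3; S3-b->S3; S3-c->S3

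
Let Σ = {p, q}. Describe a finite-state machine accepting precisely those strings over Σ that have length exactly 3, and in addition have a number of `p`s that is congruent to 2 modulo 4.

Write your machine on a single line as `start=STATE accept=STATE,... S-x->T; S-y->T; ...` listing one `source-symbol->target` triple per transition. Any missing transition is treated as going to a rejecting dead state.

start=A; accept=G; A-p->B; A-q->C; B-p->D; B-q->E; C-p->E; C-q->F; D-p->F; D-q->G; E-p->G; E-q->F; F-p->F; F-q->F; G-p->F; G-q->F

Handle the two conditions separately and then intersect. One (5 states) tracks the input length, saturating at 4; the other (4 states) tracks the count of `p`s modulo 4. Each combined state is a pair, one component from each; accept when both components accept. After merging equivalent states the machine shrinks.
       p  q 
>  A   B  C 
   B   D  E 
   C   E  F 
   D   F  G 
   E   G  F 
   F   F  F 
 * G   F  F 
(> = start, * = accepting)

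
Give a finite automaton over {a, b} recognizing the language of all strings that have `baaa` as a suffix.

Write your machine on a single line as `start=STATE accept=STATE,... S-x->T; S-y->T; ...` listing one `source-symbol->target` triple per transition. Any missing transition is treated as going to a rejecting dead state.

start=s0; accept=s4; s0-a->s0; s0-b->s1; s1-a->s2; s1-b->s1; s2-a->s3; s2-b->s1; s3-a->s4; s3-b->s1; s4-a->s0; s4-b->s1

Remember how much of `baaa` the current input suffix matches. State s0 means no match yet; s1 means the last symbol is `b`; s2 means the last 2 symbols are `ba`; s3 means the last 3 symbols are `baa`; s4 means the last 4 symbols are `baaa`. Only s4 accepts. On a mismatch, fall back to the longest proper suffix that is still a prefix of `baaa`.
With 5 states:
        a   b  
>  s0   s0  s1 
   s1   s2  s1 
   s2   s3  s1 
   s3   s4  s1 
 * s4   s0  s1 
(> = start, * = accepting)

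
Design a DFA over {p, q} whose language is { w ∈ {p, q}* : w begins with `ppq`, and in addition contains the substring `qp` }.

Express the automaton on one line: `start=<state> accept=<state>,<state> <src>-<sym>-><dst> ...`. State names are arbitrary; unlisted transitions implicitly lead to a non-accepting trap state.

start=A accept=F A-p->B A-q->C B-p->D B-q->C C-p->C C-q->C D-p->C D-q->E E-p->F E-q->E F-p->F F-q->F

Build one automaton per condition and run them in lockstep. One (5 states) tracks whether the input so far still matches the prefix `ppq`; the other (3 states) tracks whether and how much of `qp` has been seen. Each combined state is a pair, one component from each; accept when both components accept. After merging equivalent states the machine shrinks.
With 6 states:
       p  q 
>  A   B  C 
   B   D  C 
   C   C  C 
   D   C  E 
   E   F  E 
 * F   F  F 
(> = start, * = accepting)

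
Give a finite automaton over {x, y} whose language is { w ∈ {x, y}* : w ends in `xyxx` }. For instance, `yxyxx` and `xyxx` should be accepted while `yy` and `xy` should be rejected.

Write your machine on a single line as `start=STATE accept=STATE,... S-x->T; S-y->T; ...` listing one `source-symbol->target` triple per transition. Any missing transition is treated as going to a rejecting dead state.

start=q0; accept=q4; q0-x->q1; q0-y->q0; q1-x->q1; q1-y->q2; q2-x->q3; q2-y->q0; q3-x->q4; q3-y->q2; q4-x->q1; q4-y->q2

Remember how much of `xyxx` the current input suffix matches. State q0 means no match yet; q1 means the last symbol is `x`; q2 means the last 2 symbols are `xy`; q3 means the last 3 symbols are `xyx`; q4 means the last 4 symbols are `xyxx`. Only q4 accepts. On a mismatch, fall back to the longest proper suffix that is still a prefix of `xyxx`.
With 5 states:
        x   y  
>  q0   q1  q0 
   q1   q1  q2 
   q2   q3  q0 
   q3   q4  q2 
 * q4   q1  q2 
(> = start, * = accepting)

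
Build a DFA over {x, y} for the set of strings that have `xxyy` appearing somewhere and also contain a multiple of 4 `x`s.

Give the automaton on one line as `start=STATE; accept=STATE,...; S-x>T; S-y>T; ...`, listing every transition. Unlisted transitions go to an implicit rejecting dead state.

Handle the two conditions separately and then intersect. One (5 states) tracks whether and how much of `xxyy` has been seen; the other (4 states) tracks the count of `x`s modulo 4. Each combined state is a pair, one component from each; accept when both components accept.
A 20-state machine:
          x    y  
>  q0     q1   q0 
   q1     q2   q3 
   q2     q4   q5 
   q3     q6   q3 
   q4     q7   q8 
   q5     q9  q10 
   q6     q4  q11 
   q7    q12  q13 
   q8    q14  q15 
   q9     q7  q16 
   q10   q15  q10 
   q11    q9  q11 
   q12    q2  q17 
   q13    q1  q18 
   q14   q12   q0 
   q15   q18  q15 
   q16   q14  q16 
   q17    q6  q19 
 * q18   q19  q18 
   q19   q10  q19 
(> = start, * = accepting)

start=q0; accept=q18; q0-x>q1; q0-y>q0; q1-x>q2; q1-y>q3; q2-x>q4; q2-y>q5; q3-x>q6; q3-y>q3; q4-x>q7; q4-y>q8; q5-x>q9; q5-y>q10; q6-x>q4; q6-y>q11; q7-x>q12; q7-y>q13; q8-x>q14; q8-y>q15; q9-x>q7; q9-y>q16; q10-x>q15; q10-y>q10; q11-x>q9; q11-y>q11; q12-x>q2; q12-y>q17; q13-x>q1; q13-y>q18; q14-x>q12; q14-y>q0; q15-x>q18; q15-y>q15; q16-x>q14; q16-y>q16; q17-x>q6; q17-y>q19; q18-x>q19; q18-y>q18; q19-x>q10; q19-y>q19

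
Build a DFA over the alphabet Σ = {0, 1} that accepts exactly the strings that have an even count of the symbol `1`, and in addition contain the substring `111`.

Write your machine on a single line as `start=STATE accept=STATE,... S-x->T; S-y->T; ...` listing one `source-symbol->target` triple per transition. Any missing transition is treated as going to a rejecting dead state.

start=S0; accept=S7; S0-0->S0; S0-1->S1; S1-0->S2; S1-1->S3; S2-0->S2; S2-1->S4; S3-0->S0; S3-1->S5; S4-0->S0; S4-1->S6; S5-0->S5; S5-1->S7; S6-0->S2; S6-1->S7; S7-0->S7; S7-1->S5

Handle the two conditions separately and then intersect. The first has 2 states tracking the count of `1`s modulo 2; the second has 4 states tracking whether and how much of `111` has been seen. A product state is a pair (one from each), accepting exactly when both do.
With 8 states:
        0   1  
>  S0   S0  S1 
   S1   S2  S3 
   S2   S2  S4 
   S3   S0  S5 
   S4   S0  S6 
   S5   S5  S7 
   S6   S2  S7 
 * S7   S7  S5 
(> = start, * = accepting)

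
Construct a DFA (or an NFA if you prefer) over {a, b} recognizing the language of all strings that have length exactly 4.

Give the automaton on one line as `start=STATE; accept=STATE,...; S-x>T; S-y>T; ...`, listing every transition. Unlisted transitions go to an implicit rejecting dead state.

start=q0; accept=q4; q0-a>q1; q0-b>q1; q1-a>q2; q1-b>q2; q2-a>q3; q2-b>q3; q3-a>q4; q3-b>q4; q4-a>q5; q4-b>q5; q5-a>q5; q5-b>q5

We only need to distinguish lengths 0, 1, …, 4, and '>4'. Chain q0 → q1 → q2 → q3 → q4 → q5 on every symbol, with q5 looping. Accepting states: {q4}.
A 6-state machine:
        a   b  
>  q0   q1  q1 
   q1   q2  q2 
   q2   q3  q3 
   q3   q4  q4 
 * q4   q5  q5 
   q5   q5  q5 
(> = start, * = accepting)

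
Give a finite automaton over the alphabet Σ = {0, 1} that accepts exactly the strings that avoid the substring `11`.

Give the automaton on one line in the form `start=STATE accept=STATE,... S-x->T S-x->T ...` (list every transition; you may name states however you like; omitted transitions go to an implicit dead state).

start=q0 accept=q0,q1 q0-0->q0 q0-1->q1 q1-0->q0 q1-1->q2 q2-0->q2 q2-1->q2

Track partial matches of the forbidden pattern `11`. State q2 is a dead state reached once `11` has occurred; every other state accepts. q0 means no part of `11` is currently matched.
With 3 states:
        0   1  
>* q0   q0  q1 
 * q1   q0  q2 
   q2   q2  q2 
(> = start, * = accepting)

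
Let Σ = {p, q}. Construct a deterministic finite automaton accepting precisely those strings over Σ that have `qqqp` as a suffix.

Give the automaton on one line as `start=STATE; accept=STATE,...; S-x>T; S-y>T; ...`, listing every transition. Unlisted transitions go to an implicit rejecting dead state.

start=s0; accept=s4; s0-p>s0; s0-q>s1; s1-p>s0; s1-q>s2; s2-p>s0; s2-q>s3; s3-p>s4; s3-q>s3; s4-p>s0; s4-q>s1

Let each state record the length of the longest suffix of the input read so far that is also a prefix of `qqqp`. s1 means the last symbol is `q`; s2 means the last 2 symbols are `qq`; s3 means the last 3 symbols are `qqq`; s4 means the last 4 symbols are `qqqp`. Accept only at s4, where the string currently ends in `qqqp`.
With 5 states:
        p   q  
>  s0   s0  s1 
   s1   s0  s2 
   s2   s0  s3 
   s3   s4  s3 
 * s4   s0  s1 
(> = start, * = accepting)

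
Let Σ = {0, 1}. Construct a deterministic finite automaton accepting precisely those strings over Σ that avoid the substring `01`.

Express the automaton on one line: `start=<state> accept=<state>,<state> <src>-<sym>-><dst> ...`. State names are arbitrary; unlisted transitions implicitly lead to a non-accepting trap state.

start=A accept=A,B A-0->B A-1->A B-0->B B-1->C C-0->C C-1->C

This is the complement of 'contains `01`'. Use the same substring-matching states — A through C holding how much of `01` has just been matched — but flip the accepting set: everything except the trap C accepts.
With 3 states:
       0  1 
>* A   B  A 
 * B   B  C 
   C   C  C 
(> = start, * = accepting)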